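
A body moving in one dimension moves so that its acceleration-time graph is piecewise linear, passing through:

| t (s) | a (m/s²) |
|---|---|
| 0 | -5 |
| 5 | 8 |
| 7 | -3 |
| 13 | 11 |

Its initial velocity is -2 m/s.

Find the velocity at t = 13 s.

Δv equals the area under the a-t graph; then v = v₀ + Δv.
0–5 s: ½(-5 + 8)(5) = 7.5 m/s
5–7 s: ½(8 + -3)(2) = 5 m/s
7–13 s: ½(-3 + 11)(6) = 24 m/s
Δv = 36.5 m/s, so v(13) = -2 + (36.5) = 34.5 m/s.

34.5 m/s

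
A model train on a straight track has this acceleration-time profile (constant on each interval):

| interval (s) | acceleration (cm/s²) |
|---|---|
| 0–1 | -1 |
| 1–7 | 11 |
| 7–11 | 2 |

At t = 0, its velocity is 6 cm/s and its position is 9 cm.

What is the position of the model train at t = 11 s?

542.5 cm

On each constant-a segment, Δv = aΔt and Δx = v₀Δt + ½aΔt²; chain segment to segment.
0–1 s: v starts 6 cm/s; Δx = 6·1 + ½·-1·1² = 5.5 cm; v ends 5 cm/s.
1–7 s: v starts 5 cm/s; Δx = 5·6 + ½·11·6² = 228 cm; v ends 71 cm/s.
7–11 s: v starts 71 cm/s; Δx = 71·4 + ½·2·4² = 300 cm; v ends 79 cm/s.
x(11) = 9 + Σ Δx = 542.5 cm.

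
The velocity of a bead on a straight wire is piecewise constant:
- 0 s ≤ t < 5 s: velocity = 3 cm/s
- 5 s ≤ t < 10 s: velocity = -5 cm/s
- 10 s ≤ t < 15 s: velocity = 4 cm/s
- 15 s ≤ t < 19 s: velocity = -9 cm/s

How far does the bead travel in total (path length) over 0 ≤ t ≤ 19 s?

96 cm

Total distance travelled is ∫|v| dt — sum the magnitudes of each area piece.
0–5 s: |3| × 5 = 15 cm
5–10 s: |-5| × 5 = 25 cm
10–15 s: |4| × 5 = 20 cm
15–19 s: |-9| × 4 = 36 cm
Total distance = 96 cm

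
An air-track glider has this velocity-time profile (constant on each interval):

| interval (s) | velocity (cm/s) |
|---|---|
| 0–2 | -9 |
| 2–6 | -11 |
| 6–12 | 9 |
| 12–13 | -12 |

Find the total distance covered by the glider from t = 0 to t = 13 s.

128 cm

Distance (not displacement) is the total path length: add the absolute areas under v-t.
0–2 s: |-9| × 2 = 18 cm
2–6 s: |-11| × 4 = 44 cm
6–12 s: |9| × 6 = 54 cm
12–13 s: |-12| × 1 = 12 cm
Total distance = 128 cm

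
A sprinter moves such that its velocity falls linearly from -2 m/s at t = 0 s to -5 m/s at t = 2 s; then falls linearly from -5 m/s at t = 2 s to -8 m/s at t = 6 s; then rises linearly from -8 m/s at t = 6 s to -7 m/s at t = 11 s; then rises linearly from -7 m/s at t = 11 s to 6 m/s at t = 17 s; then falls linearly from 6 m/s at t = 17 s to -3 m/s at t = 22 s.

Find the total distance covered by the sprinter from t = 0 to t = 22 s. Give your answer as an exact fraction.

1334/13 m

Total distance travelled is ∫|v| dt — sum the magnitudes of each area piece.
0–2 s: |½(-2 + -5)(2)| = 7 m
2–6 s: |½(-5 + -8)(4)| = 26 m
6–11 s: |½(-8 + -7)(5)| = 37.5 m
11–17 s: v = 0 at t = 185/13 s; triangle areas 147/13 + 108/13 = 255/13 m
17–22 s: v = 0 at t = 61/3 s; triangle areas 10 + 2.5 = 12.5 m
Total distance = 1334/13 m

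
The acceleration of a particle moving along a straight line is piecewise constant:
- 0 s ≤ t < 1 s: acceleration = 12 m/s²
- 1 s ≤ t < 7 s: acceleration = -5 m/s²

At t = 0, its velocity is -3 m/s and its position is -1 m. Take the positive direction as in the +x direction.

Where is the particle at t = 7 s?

On each constant-a segment, Δv = aΔt and Δx = v₀Δt + ½aΔt²; chain segment to segment.
0–1 s: v starts -3 m/s; Δx = -3·1 + ½·12·1² = 3 m; v ends 9 m/s.
1–7 s: v starts 9 m/s; Δx = 9·6 + ½·-5·6² = -36 m; v ends -21 m/s.
x(7) = -1 + Σ Δx = -34 m.

-34 m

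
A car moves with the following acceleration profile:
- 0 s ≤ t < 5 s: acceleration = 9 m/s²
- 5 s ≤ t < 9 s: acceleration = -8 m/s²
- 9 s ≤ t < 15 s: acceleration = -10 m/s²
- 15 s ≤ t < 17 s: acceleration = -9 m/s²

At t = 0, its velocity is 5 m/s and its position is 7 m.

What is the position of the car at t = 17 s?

On each constant-a segment, Δv = aΔt and Δx = v₀Δt + ½aΔt²; chain segment to segment.
0–5 s: v starts 5 m/s; Δx = 5·5 + ½·9·5² = 137.5 m; v ends 50 m/s.
5–9 s: v starts 50 m/s; Δx = 50·4 + ½·-8·4² = 136 m; v ends 18 m/s.
9–15 s: v starts 18 m/s; Δx = 18·6 + ½·-10·6² = -72 m; v ends -42 m/s.
15–17 s: v starts -42 m/s; Δx = -42·2 + ½·-9·2² = -102 m; v ends -60 m/s.
x(17) = 7 + Σ Δx = 106.5 m.

106.5 m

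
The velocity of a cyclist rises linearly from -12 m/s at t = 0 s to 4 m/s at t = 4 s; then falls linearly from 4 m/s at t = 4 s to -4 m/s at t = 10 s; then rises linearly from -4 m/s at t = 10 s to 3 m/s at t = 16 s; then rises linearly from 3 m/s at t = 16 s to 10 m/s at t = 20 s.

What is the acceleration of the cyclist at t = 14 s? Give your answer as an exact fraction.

Acceleration is the slope of the v-t graph on 10–16 s: (3 − -4)/(16 − 10) = 7/6 m/s².

7/6 m/s²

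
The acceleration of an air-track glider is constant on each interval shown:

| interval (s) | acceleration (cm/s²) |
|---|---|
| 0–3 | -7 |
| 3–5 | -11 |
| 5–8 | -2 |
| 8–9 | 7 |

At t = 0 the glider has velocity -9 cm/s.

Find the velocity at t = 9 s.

Δv equals the area under the a-t graph; then v = v₀ + Δv.
0–3 s: -7 × 3 = -21 cm/s
3–5 s: -11 × 2 = -22 cm/s
5–8 s: -2 × 3 = -6 cm/s
8–9 s: 7 × 1 = 7 cm/s
Δv = -42 cm/s, so v(9) = -9 + (-42) = -51 cm/s.

-51 cm/s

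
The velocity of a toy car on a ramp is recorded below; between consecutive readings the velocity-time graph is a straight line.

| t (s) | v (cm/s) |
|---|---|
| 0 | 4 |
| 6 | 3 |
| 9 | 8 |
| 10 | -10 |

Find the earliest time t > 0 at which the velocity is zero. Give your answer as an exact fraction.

v changes sign on 9–10 s (from 8 to -10); the graph is linear there, so v = 0 at t = 9 + (-8)·(10 − 9)/(-10 − 8) = 85/9 s.

t = 85/9 s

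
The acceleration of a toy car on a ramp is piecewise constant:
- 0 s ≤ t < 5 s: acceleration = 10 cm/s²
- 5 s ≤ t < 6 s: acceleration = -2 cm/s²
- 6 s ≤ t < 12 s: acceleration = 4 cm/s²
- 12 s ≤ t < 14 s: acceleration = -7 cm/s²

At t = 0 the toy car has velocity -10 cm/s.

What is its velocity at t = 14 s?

48 cm/s

Δv equals the area under the a-t graph; then v = v₀ + Δv.
0–5 s: 10 × 5 = 50 cm/s
5–6 s: -2 × 1 = -2 cm/s
6–12 s: 4 × 6 = 24 cm/s
12–14 s: -7 × 2 = -14 cm/s
Δv = 58 cm/s, so v(14) = -10 + (58) = 48 cm/s.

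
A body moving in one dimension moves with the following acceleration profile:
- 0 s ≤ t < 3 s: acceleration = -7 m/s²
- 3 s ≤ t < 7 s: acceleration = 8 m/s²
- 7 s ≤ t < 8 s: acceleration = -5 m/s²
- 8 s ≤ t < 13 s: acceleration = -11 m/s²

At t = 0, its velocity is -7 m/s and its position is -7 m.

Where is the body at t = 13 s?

On each constant-a segment, Δv = aΔt and Δx = v₀Δt + ½aΔt²; chain segment to segment.
0–3 s: v starts -7 m/s; Δx = -7·3 + ½·-7·3² = -52.5 m; v ends -28 m/s.
3–7 s: v starts -28 m/s; Δx = -28·4 + ½·8·4² = -48 m; v ends 4 m/s.
7–8 s: v starts 4 m/s; Δx = 4·1 + ½·-5·1² = 1.5 m; v ends -1 m/s.
8–13 s: v starts -1 m/s; Δx = -1·5 + ½·-11·5² = -142.5 m; v ends -56 m/s.
x(13) = -7 + Σ Δx = -248.5 m.

-248.5 m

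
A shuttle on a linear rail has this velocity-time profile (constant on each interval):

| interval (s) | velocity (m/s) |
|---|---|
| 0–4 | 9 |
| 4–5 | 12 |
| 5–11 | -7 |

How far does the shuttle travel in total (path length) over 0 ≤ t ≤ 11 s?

90 m

Total distance travelled is ∫|v| dt — sum the magnitudes of each area piece.
0–4 s: |9| × 4 = 36 m
4–5 s: |12| × 1 = 12 m
5–11 s: |-7| × 6 = 42 m
Total distance = 90 m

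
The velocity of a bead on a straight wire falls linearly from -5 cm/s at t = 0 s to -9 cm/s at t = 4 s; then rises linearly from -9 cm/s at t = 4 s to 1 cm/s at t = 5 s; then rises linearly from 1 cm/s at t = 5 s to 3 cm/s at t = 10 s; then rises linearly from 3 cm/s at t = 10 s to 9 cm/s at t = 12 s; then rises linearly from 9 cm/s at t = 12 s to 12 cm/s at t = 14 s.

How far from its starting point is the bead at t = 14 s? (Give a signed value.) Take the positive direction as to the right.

11 cm

Displacement is the signed area under the v-t curve.
0–4 s: ½(-5 + -9)(4) = -28 cm
4–5 s: ½(-9 + 1)(1) = -4 cm
5–10 s: ½(1 + 3)(5) = 10 cm
10–12 s: ½(3 + 9)(2) = 12 cm
12–14 s: ½(9 + 12)(2) = 21 cm
Net displacement = 11 cm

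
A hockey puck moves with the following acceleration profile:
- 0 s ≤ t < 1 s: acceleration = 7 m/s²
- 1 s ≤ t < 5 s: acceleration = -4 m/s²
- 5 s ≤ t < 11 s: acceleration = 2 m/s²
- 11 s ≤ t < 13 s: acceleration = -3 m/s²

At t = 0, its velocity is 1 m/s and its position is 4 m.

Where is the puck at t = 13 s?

-1.5 m

On each constant-a segment, Δv = aΔt and Δx = v₀Δt + ½aΔt²; chain segment to segment.
0–1 s: v starts 1 m/s; Δx = 1·1 + ½·7·1² = 4.5 m; v ends 8 m/s.
1–5 s: v starts 8 m/s; Δx = 8·4 + ½·-4·4² = 0 m; v ends -8 m/s.
5–11 s: v starts -8 m/s; Δx = -8·6 + ½·2·6² = -12 m; v ends 4 m/s.
11–13 s: v starts 4 m/s; Δx = 4·2 + ½·-3·2² = 2 m; v ends -2 m/s.
x(13) = 4 + Σ Δx = -1.5 m.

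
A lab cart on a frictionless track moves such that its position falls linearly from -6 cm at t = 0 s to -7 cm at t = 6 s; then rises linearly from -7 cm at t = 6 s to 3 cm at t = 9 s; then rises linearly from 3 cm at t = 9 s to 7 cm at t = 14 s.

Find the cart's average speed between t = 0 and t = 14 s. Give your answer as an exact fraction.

Average speed = (total path length)/(elapsed time); on a piecewise-linear x-t graph the path length is Σ|Δx|.
0–6 s: |Δx| = |-7 − -6| = 1 cm
6–9 s: |Δx| = |3 − -7| = 10 cm
9–14 s: |Δx| = |7 − 3| = 4 cm
Total path = 15 cm; average speed = 15/14 = 15/14 cm/s.

15/14 cm/s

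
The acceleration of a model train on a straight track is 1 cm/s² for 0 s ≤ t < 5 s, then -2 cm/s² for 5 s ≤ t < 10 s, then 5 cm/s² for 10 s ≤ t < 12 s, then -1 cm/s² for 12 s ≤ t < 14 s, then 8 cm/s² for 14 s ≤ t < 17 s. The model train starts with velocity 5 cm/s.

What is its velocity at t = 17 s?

32 cm/s

Δv equals the area under the a-t graph; then v = v₀ + Δv.
0–5 s: 1 × 5 = 5 cm/s
5–10 s: -2 × 5 = -10 cm/s
10–12 s: 5 × 2 = 10 cm/s
12–14 s: -1 × 2 = -2 cm/s
14–17 s: 8 × 3 = 24 cm/s
Δv = 27 cm/s, so v(17) = 5 + (27) = 32 cm/s.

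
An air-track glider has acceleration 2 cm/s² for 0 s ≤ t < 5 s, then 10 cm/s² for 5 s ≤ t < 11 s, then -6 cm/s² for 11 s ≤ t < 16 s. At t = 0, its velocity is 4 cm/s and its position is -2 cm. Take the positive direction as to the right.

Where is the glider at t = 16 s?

On each constant-a segment, Δv = aΔt and Δx = v₀Δt + ½aΔt²; chain segment to segment.
0–5 s: v starts 4 cm/s; Δx = 4·5 + ½·2·5² = 45 cm; v ends 14 cm/s.
5–11 s: v starts 14 cm/s; Δx = 14·6 + ½·10·6² = 264 cm; v ends 74 cm/s.
11–16 s: v starts 74 cm/s; Δx = 74·5 + ½·-6·5² = 295 cm; v ends 44 cm/s.
x(16) = -2 + Σ Δx = 602 cm.

602 cm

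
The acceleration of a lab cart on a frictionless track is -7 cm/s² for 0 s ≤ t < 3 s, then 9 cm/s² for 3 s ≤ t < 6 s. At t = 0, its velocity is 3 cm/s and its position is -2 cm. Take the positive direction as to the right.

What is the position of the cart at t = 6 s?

-38 cm

On each constant-a segment, Δv = aΔt and Δx = v₀Δt + ½aΔt²; chain segment to segment.
0–3 s: v starts 3 cm/s; Δx = 3·3 + ½·-7·3² = -22.5 cm; v ends -18 cm/s.
3–6 s: v starts -18 cm/s; Δx = -18·3 + ½·9·3² = -13.5 cm; v ends 9 cm/s.
x(6) = -2 + Σ Δx = -38 cm.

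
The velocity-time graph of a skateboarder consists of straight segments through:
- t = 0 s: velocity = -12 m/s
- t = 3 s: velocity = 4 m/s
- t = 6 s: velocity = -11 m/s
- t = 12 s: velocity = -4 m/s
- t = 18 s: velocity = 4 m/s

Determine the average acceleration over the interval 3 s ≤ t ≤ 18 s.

Average acceleration = Δv/Δt = (4 − 4)/(18 − 3) = 0 m/s².

0 m/s²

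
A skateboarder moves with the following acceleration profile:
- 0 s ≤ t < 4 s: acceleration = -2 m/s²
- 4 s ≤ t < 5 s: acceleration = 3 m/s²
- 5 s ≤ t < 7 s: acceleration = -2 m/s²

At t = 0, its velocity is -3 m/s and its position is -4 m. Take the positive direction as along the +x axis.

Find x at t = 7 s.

On each constant-a segment, Δv = aΔt and Δx = v₀Δt + ½aΔt²; chain segment to segment.
0–4 s: v starts -3 m/s; Δx = -3·4 + ½·-2·4² = -28 m; v ends -11 m/s.
4–5 s: v starts -11 m/s; Δx = -11·1 + ½·3·1² = -9.5 m; v ends -8 m/s.
5–7 s: v starts -8 m/s; Δx = -8·2 + ½·-2·2² = -20 m; v ends -12 m/s.
x(7) = -4 + Σ Δx = -61.5 m.

-61.5 m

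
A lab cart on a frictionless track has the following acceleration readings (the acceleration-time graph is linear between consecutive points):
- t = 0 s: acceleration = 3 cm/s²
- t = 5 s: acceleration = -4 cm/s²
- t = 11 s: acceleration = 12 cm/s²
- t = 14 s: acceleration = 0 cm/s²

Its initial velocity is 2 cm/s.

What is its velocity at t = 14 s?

41.5 cm/s

Δv equals the area under the a-t graph; then v = v₀ + Δv.
0–5 s: ½(3 + -4)(5) = -2.5 cm/s
5–11 s: ½(-4 + 12)(6) = 24 cm/s
11–14 s: ½(12 + 0)(3) = 18 cm/s
Δv = 39.5 cm/s, so v(14) = 2 + (39.5) = 41.5 cm/s.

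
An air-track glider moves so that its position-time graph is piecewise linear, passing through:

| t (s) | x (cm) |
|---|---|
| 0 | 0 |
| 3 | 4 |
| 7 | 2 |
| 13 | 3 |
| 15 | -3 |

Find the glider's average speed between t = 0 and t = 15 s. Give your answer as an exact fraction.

Average speed = (total path length)/(elapsed time); on a piecewise-linear x-t graph the path length is Σ|Δx|.
0–3 s: |Δx| = |4 − 0| = 4 cm
3–7 s: |Δx| = |2 − 4| = 2 cm
7–13 s: |Δx| = |3 − 2| = 1 cm
13–15 s: |Δx| = |-3 − 3| = 6 cm
Total path = 13 cm; average speed = 13/15 = 13/15 cm/s.

13/15 cm/s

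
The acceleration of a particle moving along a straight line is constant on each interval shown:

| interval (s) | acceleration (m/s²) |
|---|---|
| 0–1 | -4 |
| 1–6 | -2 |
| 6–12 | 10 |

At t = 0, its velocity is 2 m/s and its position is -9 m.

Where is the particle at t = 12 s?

64 m

On each constant-a segment, Δv = aΔt and Δx = v₀Δt + ½aΔt²; chain segment to segment.
0–1 s: v starts 2 m/s; Δx = 2·1 + ½·-4·1² = 0 m; v ends -2 m/s.
1–6 s: v starts -2 m/s; Δx = -2·5 + ½·-2·5² = -35 m; v ends -12 m/s.
6–12 s: v starts -12 m/s; Δx = -12·6 + ½·10·6² = 108 m; v ends 48 m/s.
x(12) = -9 + Σ Δx = 64 m.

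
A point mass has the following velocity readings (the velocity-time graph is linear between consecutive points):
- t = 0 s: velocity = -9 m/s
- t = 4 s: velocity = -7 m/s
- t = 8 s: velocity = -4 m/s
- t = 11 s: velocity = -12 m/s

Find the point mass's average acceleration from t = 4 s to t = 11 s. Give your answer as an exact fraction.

Average acceleration = Δv/Δt = (-12 − -7)/(11 − 4) = -5/7 m/s².

-5/7 m/s²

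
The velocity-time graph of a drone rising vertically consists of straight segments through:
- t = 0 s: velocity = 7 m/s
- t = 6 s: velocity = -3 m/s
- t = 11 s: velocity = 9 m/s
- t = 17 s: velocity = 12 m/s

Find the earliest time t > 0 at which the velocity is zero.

t = 4.2 s

v changes sign on 0–6 s (from 7 to -3); the graph is linear there, so v = 0 at t = 0 + (-7)·(6 − 0)/(-3 − 7) = 4.2 s.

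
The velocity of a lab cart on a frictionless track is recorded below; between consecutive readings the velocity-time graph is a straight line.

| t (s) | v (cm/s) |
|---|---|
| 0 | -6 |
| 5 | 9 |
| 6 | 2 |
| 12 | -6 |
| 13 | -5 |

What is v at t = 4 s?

On 0–5 s the graph is linear from -6 to 9 cm/s: v(4) = -6 + (9 − -6)·(4 − 0)/(5 − 0) = 6 cm/s.

6 cm/s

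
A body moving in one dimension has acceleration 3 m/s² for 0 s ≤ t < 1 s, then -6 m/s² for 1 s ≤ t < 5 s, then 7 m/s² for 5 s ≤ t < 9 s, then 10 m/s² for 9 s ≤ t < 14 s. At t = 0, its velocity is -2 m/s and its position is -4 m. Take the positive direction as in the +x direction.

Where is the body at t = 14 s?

On each constant-a segment, Δv = aΔt and Δx = v₀Δt + ½aΔt²; chain segment to segment.
0–1 s: v starts -2 m/s; Δx = -2·1 + ½·3·1² = -0.5 m; v ends 1 m/s.
1–5 s: v starts 1 m/s; Δx = 1·4 + ½·-6·4² = -44 m; v ends -23 m/s.
5–9 s: v starts -23 m/s; Δx = -23·4 + ½·7·4² = -36 m; v ends 5 m/s.
9–14 s: v starts 5 m/s; Δx = 5·5 + ½·10·5² = 150 m; v ends 55 m/s.
x(14) = -4 + Σ Δx = 65.5 m.

65.5 m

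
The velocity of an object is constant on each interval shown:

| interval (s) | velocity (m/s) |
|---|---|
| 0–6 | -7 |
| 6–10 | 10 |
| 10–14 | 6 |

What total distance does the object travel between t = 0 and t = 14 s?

Total distance travelled is ∫|v| dt — sum the magnitudes of each area piece.
0–6 s: |-7| × 6 = 42 m
6–10 s: |10| × 4 = 40 m
10–14 s: |6| × 4 = 24 m
Total distance = 106 m

106 m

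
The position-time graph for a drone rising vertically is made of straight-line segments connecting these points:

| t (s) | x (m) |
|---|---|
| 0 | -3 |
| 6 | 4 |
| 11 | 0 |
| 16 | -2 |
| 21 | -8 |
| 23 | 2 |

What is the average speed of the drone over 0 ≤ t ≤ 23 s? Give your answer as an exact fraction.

Average speed = (total path length)/(elapsed time); on a piecewise-linear x-t graph the path length is Σ|Δx|.
0–6 s: |Δx| = |4 − -3| = 7 m
6–11 s: |Δx| = |0 − 4| = 4 m
11–16 s: |Δx| = |-2 − 0| = 2 m
16–21 s: |Δx| = |-8 − -2| = 6 m
21–23 s: |Δx| = |2 − -8| = 10 m
Total path = 29 m; average speed = 29/23 = 29/23 m/s.

29/23 m/s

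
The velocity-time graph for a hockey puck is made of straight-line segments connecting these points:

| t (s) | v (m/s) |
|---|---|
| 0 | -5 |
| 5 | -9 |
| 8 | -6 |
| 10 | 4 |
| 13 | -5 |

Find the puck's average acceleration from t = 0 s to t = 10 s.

0.9 m/s²

Average acceleration = Δv/Δt = (4 − -5)/(10 − 0) = 0.9 m/s².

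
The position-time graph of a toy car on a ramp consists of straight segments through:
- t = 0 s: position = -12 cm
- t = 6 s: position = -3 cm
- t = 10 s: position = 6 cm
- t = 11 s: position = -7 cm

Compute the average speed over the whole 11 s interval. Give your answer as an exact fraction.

31/11 cm/s

Average speed = (total path length)/(elapsed time); on a piecewise-linear x-t graph the path length is Σ|Δx|.
0–6 s: |Δx| = |-3 − -12| = 9 cm
6–10 s: |Δx| = |6 − -3| = 9 cm
10–11 s: |Δx| = |-7 − 6| = 13 cm
Total path = 31 cm; average speed = 31/11 = 31/11 cm/s.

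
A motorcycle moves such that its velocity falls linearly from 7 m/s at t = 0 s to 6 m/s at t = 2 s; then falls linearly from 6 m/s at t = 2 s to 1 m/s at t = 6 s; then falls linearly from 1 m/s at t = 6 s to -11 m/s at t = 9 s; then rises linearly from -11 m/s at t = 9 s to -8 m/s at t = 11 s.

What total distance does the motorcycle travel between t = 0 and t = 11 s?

61.25 m

Total distance travelled is ∫|v| dt — sum the magnitudes of each area piece.
0–2 s: |½(7 + 6)(2)| = 13 m
2–6 s: |½(6 + 1)(4)| = 14 m
6–9 s: v = 0 at t = 6.25 s; triangle areas 0.125 + 15.125 = 15.25 m
9–11 s: |½(-11 + -8)(2)| = 19 m
Total distance = 61.25 m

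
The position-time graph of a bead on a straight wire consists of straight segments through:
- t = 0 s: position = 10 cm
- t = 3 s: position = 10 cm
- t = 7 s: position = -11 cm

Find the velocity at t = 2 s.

0 cm/s

Velocity is the slope of the x-t graph on 0–3 s: (10 − 10)/(3 − 0) = 0 cm/s.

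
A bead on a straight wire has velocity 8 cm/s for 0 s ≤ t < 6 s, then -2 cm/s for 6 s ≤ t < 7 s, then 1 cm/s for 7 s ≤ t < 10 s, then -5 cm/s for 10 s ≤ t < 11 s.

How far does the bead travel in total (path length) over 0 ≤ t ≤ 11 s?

Total distance travelled is ∫|v| dt — sum the magnitudes of each area piece.
0–6 s: |8| × 6 = 48 cm
6–7 s: |-2| × 1 = 2 cm
7–10 s: |1| × 3 = 3 cm
10–11 s: |-5| × 1 = 5 cm
Total distance = 58 cm

58 cm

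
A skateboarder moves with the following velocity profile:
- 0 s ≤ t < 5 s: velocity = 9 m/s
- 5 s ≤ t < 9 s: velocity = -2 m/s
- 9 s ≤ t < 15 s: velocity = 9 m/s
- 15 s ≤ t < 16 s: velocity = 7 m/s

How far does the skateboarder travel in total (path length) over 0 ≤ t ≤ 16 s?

Distance (not displacement) is the total path length: add the absolute areas under v-t.
0–5 s: |9| × 5 = 45 m
5–9 s: |-2| × 4 = 8 m
9–15 s: |9| × 6 = 54 m
15–16 s: |7| × 1 = 7 m
Total distance = 114 m

114 m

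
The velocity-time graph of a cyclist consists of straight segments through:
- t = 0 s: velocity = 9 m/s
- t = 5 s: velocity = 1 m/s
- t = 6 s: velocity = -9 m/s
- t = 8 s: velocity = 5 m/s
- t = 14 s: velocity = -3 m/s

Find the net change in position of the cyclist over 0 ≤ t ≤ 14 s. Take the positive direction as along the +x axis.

23 m

Net displacement equals the area under the velocity-time graph (areas below the axis count negative).
0–5 s: ½(9 + 1)(5) = 25 m
5–6 s: ½(1 + -9)(1) = -4 m
6–8 s: ½(-9 + 5)(2) = -4 m
8–14 s: ½(5 + -3)(6) = 6 m
Net displacement = 23 m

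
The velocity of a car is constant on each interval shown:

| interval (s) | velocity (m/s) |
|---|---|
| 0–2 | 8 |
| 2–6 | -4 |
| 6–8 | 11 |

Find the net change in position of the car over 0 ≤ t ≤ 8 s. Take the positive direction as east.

22 m

Net displacement equals the area under the velocity-time graph (areas below the axis count negative).
0–2 s: 8 × 2 = 16 m
2–6 s: -4 × 4 = -16 m
6–8 s: 11 × 2 = 22 m
Net displacement = 22 m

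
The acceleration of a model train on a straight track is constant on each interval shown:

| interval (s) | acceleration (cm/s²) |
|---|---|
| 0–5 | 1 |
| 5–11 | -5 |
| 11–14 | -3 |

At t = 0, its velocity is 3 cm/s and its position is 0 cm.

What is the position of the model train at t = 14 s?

On each constant-a segment, Δv = aΔt and Δx = v₀Δt + ½aΔt²; chain segment to segment.
0–5 s: v starts 3 cm/s; Δx = 3·5 + ½·1·5² = 27.5 cm; v ends 8 cm/s.
5–11 s: v starts 8 cm/s; Δx = 8·6 + ½·-5·6² = -42 cm; v ends -22 cm/s.
11–14 s: v starts -22 cm/s; Δx = -22·3 + ½·-3·3² = -79.5 cm; v ends -31 cm/s.
x(14) = 0 + Σ Δx = -94 cm.

-94 cm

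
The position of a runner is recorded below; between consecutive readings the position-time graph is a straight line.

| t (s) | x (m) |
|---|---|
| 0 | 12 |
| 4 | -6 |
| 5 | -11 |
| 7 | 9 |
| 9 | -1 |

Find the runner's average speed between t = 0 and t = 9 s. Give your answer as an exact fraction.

Average speed = (total path length)/(elapsed time); on a piecewise-linear x-t graph the path length is Σ|Δx|.
0–4 s: |Δx| = |-6 − 12| = 18 m
4–5 s: |Δx| = |-11 − -6| = 5 m
5–7 s: |Δx| = |9 − -11| = 20 m
7–9 s: |Δx| = |-1 − 9| = 10 m
Total path = 53 m; average speed = 53/9 = 53/9 m/s.

53/9 m/s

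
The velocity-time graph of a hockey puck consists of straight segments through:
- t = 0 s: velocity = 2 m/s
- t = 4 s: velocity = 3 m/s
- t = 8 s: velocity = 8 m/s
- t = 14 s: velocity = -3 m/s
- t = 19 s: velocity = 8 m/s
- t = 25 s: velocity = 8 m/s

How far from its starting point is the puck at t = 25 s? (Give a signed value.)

107.5 m

Net displacement equals the area under the velocity-time graph (areas below the axis count negative).
0–4 s: ½(2 + 3)(4) = 10 m
4–8 s: ½(3 + 8)(4) = 22 m
8–14 s: ½(8 + -3)(6) = 15 m
14–19 s: ½(-3 + 8)(5) = 12.5 m
19–25 s: 8 × 6 = 48 m
Net displacement = 107.5 m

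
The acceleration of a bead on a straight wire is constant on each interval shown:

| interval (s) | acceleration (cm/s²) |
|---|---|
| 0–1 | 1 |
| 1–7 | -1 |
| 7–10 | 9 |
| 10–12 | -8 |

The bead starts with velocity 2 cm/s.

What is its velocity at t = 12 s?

Δv equals the area under the a-t graph; then v = v₀ + Δv.
0–1 s: 1 × 1 = 1 cm/s
1–7 s: -1 × 6 = -6 cm/s
7–10 s: 9 × 3 = 27 cm/s
10–12 s: -8 × 2 = -16 cm/s
Δv = 6 cm/s, so v(12) = 2 + (6) = 8 cm/s.

8 cm/s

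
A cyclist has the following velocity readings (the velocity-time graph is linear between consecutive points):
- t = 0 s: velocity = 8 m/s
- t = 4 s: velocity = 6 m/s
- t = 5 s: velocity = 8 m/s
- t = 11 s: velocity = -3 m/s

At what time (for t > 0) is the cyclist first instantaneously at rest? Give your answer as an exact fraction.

t = 103/11 s

v changes sign on 5–11 s (from 8 to -3); the graph is linear there, so v = 0 at t = 5 + (-8)·(11 − 5)/(-3 − 8) = 103/11 s.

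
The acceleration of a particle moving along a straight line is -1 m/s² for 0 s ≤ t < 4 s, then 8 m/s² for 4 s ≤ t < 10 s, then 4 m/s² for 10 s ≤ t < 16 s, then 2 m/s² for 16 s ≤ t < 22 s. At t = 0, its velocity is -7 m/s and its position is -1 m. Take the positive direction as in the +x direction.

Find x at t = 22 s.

On each constant-a segment, Δv = aΔt and Δx = v₀Δt + ½aΔt²; chain segment to segment.
0–4 s: v starts -7 m/s; Δx = -7·4 + ½·-1·4² = -36 m; v ends -11 m/s.
4–10 s: v starts -11 m/s; Δx = -11·6 + ½·8·6² = 78 m; v ends 37 m/s.
10–16 s: v starts 37 m/s; Δx = 37·6 + ½·4·6² = 294 m; v ends 61 m/s.
16–22 s: v starts 61 m/s; Δx = 61·6 + ½·2·6² = 402 m; v ends 73 m/s.
x(22) = -1 + Σ Δx = 737 m.

737 m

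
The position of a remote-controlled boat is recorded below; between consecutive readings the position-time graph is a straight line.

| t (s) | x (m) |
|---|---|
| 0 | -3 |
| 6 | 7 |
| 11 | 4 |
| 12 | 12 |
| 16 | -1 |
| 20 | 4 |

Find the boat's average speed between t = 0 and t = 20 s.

Average speed = (total path length)/(elapsed time); on a piecewise-linear x-t graph the path length is Σ|Δx|.
0–6 s: |Δx| = |7 − -3| = 10 m
6–11 s: |Δx| = |4 − 7| = 3 m
11–12 s: |Δx| = |12 − 4| = 8 m
12–16 s: |Δx| = |-1 − 12| = 13 m
16–20 s: |Δx| = |4 − -1| = 5 m
Total path = 39 m; average speed = 39/20 = 1.95 m/s.

1.95 m/s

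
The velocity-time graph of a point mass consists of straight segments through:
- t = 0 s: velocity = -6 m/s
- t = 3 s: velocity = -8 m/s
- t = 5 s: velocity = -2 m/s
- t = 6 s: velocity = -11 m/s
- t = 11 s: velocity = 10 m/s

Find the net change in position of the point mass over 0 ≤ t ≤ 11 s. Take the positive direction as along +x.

-40 m

Net displacement equals the area under the velocity-time graph (areas below the axis count negative).
0–3 s: ½(-6 + -8)(3) = -21 m
3–5 s: ½(-8 + -2)(2) = -10 m
5–6 s: ½(-2 + -11)(1) = -6.5 m
6–11 s: ½(-11 + 10)(5) = -2.5 m
Net displacement = -40 m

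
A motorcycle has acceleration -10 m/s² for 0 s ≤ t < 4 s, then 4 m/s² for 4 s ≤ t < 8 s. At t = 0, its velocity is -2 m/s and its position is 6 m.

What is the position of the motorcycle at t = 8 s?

-218 m

On each constant-a segment, Δv = aΔt and Δx = v₀Δt + ½aΔt²; chain segment to segment.
0–4 s: v starts -2 m/s; Δx = -2·4 + ½·-10·4² = -88 m; v ends -42 m/s.
4–8 s: v starts -42 m/s; Δx = -42·4 + ½·4·4² = -136 m; v ends -26 m/s.
x(8) = 6 + Σ Δx = -218 m.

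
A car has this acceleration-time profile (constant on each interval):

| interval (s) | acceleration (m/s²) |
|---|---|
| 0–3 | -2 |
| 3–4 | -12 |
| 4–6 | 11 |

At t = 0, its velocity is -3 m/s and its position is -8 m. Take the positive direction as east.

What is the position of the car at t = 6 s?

-61 m

On each constant-a segment, Δv = aΔt and Δx = v₀Δt + ½aΔt²; chain segment to segment.
0–3 s: v starts -3 m/s; Δx = -3·3 + ½·-2·3² = -18 m; v ends -9 m/s.
3–4 s: v starts -9 m/s; Δx = -9·1 + ½·-12·1² = -15 m; v ends -21 m/s.
4–6 s: v starts -21 m/s; Δx = -21·2 + ½·11·2² = -20 m; v ends 1 m/s.
x(6) = -8 + Σ Δx = -61 m.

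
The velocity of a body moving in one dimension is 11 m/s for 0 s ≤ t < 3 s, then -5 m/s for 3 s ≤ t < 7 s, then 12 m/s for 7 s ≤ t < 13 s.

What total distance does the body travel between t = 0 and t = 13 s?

Distance (not displacement) is the total path length: add the absolute areas under v-t.
0–3 s: |11| × 3 = 33 m
3–7 s: |-5| × 4 = 20 m
7–13 s: |12| × 6 = 72 m
Total distance = 125 m

125 m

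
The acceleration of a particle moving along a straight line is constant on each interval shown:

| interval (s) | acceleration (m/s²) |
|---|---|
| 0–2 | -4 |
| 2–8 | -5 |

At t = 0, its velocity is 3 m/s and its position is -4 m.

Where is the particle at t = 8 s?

On each constant-a segment, Δv = aΔt and Δx = v₀Δt + ½aΔt²; chain segment to segment.
0–2 s: v starts 3 m/s; Δx = 3·2 + ½·-4·2² = -2 m; v ends -5 m/s.
2–8 s: v starts -5 m/s; Δx = -5·6 + ½·-5·6² = -120 m; v ends -35 m/s.
x(8) = -4 + Σ Δx = -126 m.

-126 m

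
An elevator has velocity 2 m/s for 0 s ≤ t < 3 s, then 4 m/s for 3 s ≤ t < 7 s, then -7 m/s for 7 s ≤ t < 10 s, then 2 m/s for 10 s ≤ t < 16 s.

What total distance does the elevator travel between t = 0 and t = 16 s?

Total distance travelled is ∫|v| dt — sum the magnitudes of each area piece.
0–3 s: |2| × 3 = 6 m
3–7 s: |4| × 4 = 16 m
7–10 s: |-7| × 3 = 21 m
10–16 s: |2| × 6 = 12 m
Total distance = 55 m

55 m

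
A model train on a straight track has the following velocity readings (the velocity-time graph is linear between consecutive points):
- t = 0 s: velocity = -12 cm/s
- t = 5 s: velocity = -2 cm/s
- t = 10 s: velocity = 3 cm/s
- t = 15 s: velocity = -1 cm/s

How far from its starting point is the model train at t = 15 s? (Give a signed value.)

-27.5 cm

Net displacement equals the area under the velocity-time graph (areas below the axis count negative).
0–5 s: ½(-12 + -2)(5) = -35 cm
5–10 s: ½(-2 + 3)(5) = 2.5 cm
10–15 s: ½(3 + -1)(5) = 5 cm
Net displacement = -27.5 cm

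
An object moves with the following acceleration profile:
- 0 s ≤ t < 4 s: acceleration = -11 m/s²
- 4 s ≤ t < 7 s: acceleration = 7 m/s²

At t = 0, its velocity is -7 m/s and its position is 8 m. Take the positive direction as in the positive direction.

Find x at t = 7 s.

On each constant-a segment, Δv = aΔt and Δx = v₀Δt + ½aΔt²; chain segment to segment.
0–4 s: v starts -7 m/s; Δx = -7·4 + ½·-11·4² = -116 m; v ends -51 m/s.
4–7 s: v starts -51 m/s; Δx = -51·3 + ½·7·3² = -121.5 m; v ends -30 m/s.
x(7) = 8 + Σ Δx = -229.5 m.

-229.5 m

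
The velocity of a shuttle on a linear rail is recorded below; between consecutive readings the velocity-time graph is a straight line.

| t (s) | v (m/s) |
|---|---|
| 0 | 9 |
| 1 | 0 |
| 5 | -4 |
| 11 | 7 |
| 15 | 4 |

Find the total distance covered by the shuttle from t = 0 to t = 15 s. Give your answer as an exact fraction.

Total distance travelled is ∫|v| dt — sum the magnitudes of each area piece.
0–1 s: |½(9 + 0)(1)| = 4.5 m
1–5 s: |½(0 + -4)(4)| = 8 m
5–11 s: v = 0 at t = 79/11 s; triangle areas 48/11 + 147/11 = 195/11 m
11–15 s: |½(7 + 4)(4)| = 22 m
Total distance = 1149/22 m

1149/22 m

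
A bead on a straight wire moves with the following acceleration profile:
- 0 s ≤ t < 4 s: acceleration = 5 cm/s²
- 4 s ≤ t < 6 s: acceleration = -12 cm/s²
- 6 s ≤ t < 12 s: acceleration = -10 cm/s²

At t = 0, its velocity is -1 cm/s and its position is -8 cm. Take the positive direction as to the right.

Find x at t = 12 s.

-168 cm

On each constant-a segment, Δv = aΔt and Δx = v₀Δt + ½aΔt²; chain segment to segment.
0–4 s: v starts -1 cm/s; Δx = -1·4 + ½·5·4² = 36 cm; v ends 19 cm/s.
4–6 s: v starts 19 cm/s; Δx = 19·2 + ½·-12·2² = 14 cm; v ends -5 cm/s.
6–12 s: v starts -5 cm/s; Δx = -5·6 + ½·-10·6² = -210 cm; v ends -65 cm/s.
x(12) = -8 + Σ Δx = -168 cm.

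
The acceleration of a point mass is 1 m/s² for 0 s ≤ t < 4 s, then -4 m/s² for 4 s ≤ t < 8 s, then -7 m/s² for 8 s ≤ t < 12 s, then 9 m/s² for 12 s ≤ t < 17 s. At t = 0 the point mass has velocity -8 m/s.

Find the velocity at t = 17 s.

Δv equals the area under the a-t graph; then v = v₀ + Δv.
0–4 s: 1 × 4 = 4 m/s
4–8 s: -4 × 4 = -16 m/s
8–12 s: -7 × 4 = -28 m/s
12–17 s: 9 × 5 = 45 m/s
Δv = 5 m/s, so v(17) = -8 + (5) = -3 m/s.

-3 m/s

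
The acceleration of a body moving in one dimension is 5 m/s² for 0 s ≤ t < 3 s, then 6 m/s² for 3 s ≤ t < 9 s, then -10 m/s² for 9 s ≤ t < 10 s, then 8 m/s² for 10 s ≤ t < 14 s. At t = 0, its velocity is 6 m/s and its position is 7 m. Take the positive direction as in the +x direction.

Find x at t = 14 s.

585.5 m

On each constant-a segment, Δv = aΔt and Δx = v₀Δt + ½aΔt²; chain segment to segment.
0–3 s: v starts 6 m/s; Δx = 6·3 + ½·5·3² = 40.5 m; v ends 21 m/s.
3–9 s: v starts 21 m/s; Δx = 21·6 + ½·6·6² = 234 m; v ends 57 m/s.
9–10 s: v starts 57 m/s; Δx = 57·1 + ½·-10·1² = 52 m; v ends 47 m/s.
10–14 s: v starts 47 m/s; Δx = 47·4 + ½·8·4² = 252 m; v ends 79 m/s.
x(14) = 7 + Σ Δx = 585.5 m.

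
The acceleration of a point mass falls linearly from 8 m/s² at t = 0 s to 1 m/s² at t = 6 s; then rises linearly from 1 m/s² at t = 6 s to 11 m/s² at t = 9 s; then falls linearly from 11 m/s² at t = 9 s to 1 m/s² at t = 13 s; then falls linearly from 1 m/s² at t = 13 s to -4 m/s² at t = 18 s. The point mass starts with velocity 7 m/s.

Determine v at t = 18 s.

68.5 m/s

Δv equals the area under the a-t graph; then v = v₀ + Δv.
0–6 s: ½(8 + 1)(6) = 27 m/s
6–9 s: ½(1 + 11)(3) = 18 m/s
9–13 s: ½(11 + 1)(4) = 24 m/s
13–18 s: ½(1 + -4)(5) = -7.5 m/s
Δv = 61.5 m/s, so v(18) = 7 + (61.5) = 68.5 m/s.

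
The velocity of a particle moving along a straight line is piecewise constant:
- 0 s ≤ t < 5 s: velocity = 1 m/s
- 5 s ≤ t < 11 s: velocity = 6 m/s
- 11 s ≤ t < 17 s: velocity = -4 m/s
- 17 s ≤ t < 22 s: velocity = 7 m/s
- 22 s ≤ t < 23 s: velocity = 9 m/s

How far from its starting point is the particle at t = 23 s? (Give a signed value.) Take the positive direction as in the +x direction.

Displacement is the signed area under the v-t curve.
0–5 s: 1 × 5 = 5 m
5–11 s: 6 × 6 = 36 m
11–17 s: -4 × 6 = -24 m
17–22 s: 7 × 5 = 35 m
22–23 s: 9 × 1 = 9 m
Net displacement = 61 m

61 m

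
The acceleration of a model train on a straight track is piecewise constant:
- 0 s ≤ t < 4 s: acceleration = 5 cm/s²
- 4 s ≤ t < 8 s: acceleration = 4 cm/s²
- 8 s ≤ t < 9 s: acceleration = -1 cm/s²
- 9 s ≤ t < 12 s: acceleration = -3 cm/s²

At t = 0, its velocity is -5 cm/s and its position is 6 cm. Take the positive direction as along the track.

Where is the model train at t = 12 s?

On each constant-a segment, Δv = aΔt and Δx = v₀Δt + ½aΔt²; chain segment to segment.
0–4 s: v starts -5 cm/s; Δx = -5·4 + ½·5·4² = 20 cm; v ends 15 cm/s.
4–8 s: v starts 15 cm/s; Δx = 15·4 + ½·4·4² = 92 cm; v ends 31 cm/s.
8–9 s: v starts 31 cm/s; Δx = 31·1 + ½·-1·1² = 30.5 cm; v ends 30 cm/s.
9–12 s: v starts 30 cm/s; Δx = 30·3 + ½·-3·3² = 76.5 cm; v ends 21 cm/s.
x(12) = 6 + Σ Δx = 225 cm.

225 cm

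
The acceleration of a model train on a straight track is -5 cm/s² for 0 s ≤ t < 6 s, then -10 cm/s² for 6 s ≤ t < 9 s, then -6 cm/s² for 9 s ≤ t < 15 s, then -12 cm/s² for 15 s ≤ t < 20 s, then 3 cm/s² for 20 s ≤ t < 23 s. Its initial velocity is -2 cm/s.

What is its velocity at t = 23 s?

Δv equals the area under the a-t graph; then v = v₀ + Δv.
0–6 s: -5 × 6 = -30 cm/s
6–9 s: -10 × 3 = -30 cm/s
9–15 s: -6 × 6 = -36 cm/s
15–20 s: -12 × 5 = -60 cm/s
20–23 s: 3 × 3 = 9 cm/s
Δv = -147 cm/s, so v(23) = -2 + (-147) = -149 cm/s.

-149 cm/s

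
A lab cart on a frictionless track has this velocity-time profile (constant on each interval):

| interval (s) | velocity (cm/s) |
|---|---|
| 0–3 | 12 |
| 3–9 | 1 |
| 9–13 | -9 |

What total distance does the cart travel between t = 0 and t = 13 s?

Total distance travelled is ∫|v| dt — sum the magnitudes of each area piece.
0–3 s: |12| × 3 = 36 cm
3–9 s: |1| × 6 = 6 cm
9–13 s: |-9| × 4 = 36 cm
Total distance = 78 cm

78 cm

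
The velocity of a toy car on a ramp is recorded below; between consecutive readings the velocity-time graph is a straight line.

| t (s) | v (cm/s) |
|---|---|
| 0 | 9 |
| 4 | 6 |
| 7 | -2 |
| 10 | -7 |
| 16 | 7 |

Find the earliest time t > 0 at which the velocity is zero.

v changes sign on 4–7 s (from 6 to -2); the graph is linear there, so v = 0 at t = 4 + (-6)·(7 − 4)/(-2 − 6) = 6.25 s.

t = 6.25 s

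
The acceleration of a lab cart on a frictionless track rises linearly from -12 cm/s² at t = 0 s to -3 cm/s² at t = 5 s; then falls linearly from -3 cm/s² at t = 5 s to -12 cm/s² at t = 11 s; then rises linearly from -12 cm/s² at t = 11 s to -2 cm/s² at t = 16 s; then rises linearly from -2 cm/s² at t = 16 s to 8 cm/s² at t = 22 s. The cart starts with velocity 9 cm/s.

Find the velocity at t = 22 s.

-90.5 cm/s

Δv equals the area under the a-t graph; then v = v₀ + Δv.
0–5 s: ½(-12 + -3)(5) = -37.5 cm/s
5–11 s: ½(-3 + -12)(6) = -45 cm/s
11–16 s: ½(-12 + -2)(5) = -35 cm/s
16–22 s: ½(-2 + 8)(6) = 18 cm/s
Δv = -99.5 cm/s, so v(22) = 9 + (-99.5) = -90.5 cm/s.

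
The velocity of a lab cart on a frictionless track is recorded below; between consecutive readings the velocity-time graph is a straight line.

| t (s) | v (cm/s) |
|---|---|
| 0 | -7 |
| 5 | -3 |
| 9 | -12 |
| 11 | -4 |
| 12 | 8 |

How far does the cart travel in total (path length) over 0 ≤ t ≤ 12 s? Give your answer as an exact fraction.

Total distance travelled is ∫|v| dt — sum the magnitudes of each area piece.
0–5 s: |½(-7 + -3)(5)| = 25 cm
5–9 s: |½(-3 + -12)(4)| = 30 cm
9–11 s: |½(-12 + -4)(2)| = 16 cm
11–12 s: v = 0 at t = 34/3 s; triangle areas 2/3 + 8/3 = 10/3 cm
Total distance = 223/3 cm

223/3 cm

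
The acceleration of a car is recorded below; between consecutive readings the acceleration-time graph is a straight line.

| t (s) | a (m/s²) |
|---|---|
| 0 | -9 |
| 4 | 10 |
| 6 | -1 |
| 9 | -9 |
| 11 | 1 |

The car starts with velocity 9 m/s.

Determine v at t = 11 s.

Δv equals the area under the a-t graph; then v = v₀ + Δv.
0–4 s: ½(-9 + 10)(4) = 2 m/s
4–6 s: ½(10 + -1)(2) = 9 m/s
6–9 s: ½(-1 + -9)(3) = -15 m/s
9–11 s: ½(-9 + 1)(2) = -8 m/s
Δv = -12 m/s, so v(11) = 9 + (-12) = -3 m/s.

-3 m/s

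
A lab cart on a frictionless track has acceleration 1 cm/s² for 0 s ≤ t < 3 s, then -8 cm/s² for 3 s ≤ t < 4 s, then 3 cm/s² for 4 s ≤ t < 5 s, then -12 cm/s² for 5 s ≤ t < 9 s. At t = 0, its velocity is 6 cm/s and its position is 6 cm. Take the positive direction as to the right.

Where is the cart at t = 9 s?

-44 cm

On each constant-a segment, Δv = aΔt and Δx = v₀Δt + ½aΔt²; chain segment to segment.
0–3 s: v starts 6 cm/s; Δx = 6·3 + ½·1·3² = 22.5 cm; v ends 9 cm/s.
3–4 s: v starts 9 cm/s; Δx = 9·1 + ½·-8·1² = 5 cm; v ends 1 cm/s.
4–5 s: v starts 1 cm/s; Δx = 1·1 + ½·3·1² = 2.5 cm; v ends 4 cm/s.
5–9 s: v starts 4 cm/s; Δx = 4·4 + ½·-12·4² = -80 cm; v ends -44 cm/s.
x(9) = 6 + Σ Δx = -44 cm.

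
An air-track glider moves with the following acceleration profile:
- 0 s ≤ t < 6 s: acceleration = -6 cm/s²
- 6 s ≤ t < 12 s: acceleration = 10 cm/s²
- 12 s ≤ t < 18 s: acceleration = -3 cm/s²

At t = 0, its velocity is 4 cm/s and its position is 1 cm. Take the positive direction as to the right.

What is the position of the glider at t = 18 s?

On each constant-a segment, Δv = aΔt and Δx = v₀Δt + ½aΔt²; chain segment to segment.
0–6 s: v starts 4 cm/s; Δx = 4·6 + ½·-6·6² = -84 cm; v ends -32 cm/s.
6–12 s: v starts -32 cm/s; Δx = -32·6 + ½·10·6² = -12 cm; v ends 28 cm/s.
12–18 s: v starts 28 cm/s; Δx = 28·6 + ½·-3·6² = 114 cm; v ends 10 cm/s.
x(18) = 1 + Σ Δx = 19 cm.

19 cm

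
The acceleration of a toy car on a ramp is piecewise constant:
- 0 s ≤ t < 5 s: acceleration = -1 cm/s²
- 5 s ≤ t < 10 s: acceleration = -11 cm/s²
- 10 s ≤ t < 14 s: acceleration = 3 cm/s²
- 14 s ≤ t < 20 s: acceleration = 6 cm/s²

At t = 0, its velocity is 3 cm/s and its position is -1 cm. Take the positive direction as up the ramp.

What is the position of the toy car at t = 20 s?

On each constant-a segment, Δv = aΔt and Δx = v₀Δt + ½aΔt²; chain segment to segment.
0–5 s: v starts 3 cm/s; Δx = 3·5 + ½·-1·5² = 2.5 cm; v ends -2 cm/s.
5–10 s: v starts -2 cm/s; Δx = -2·5 + ½·-11·5² = -147.5 cm; v ends -57 cm/s.
10–14 s: v starts -57 cm/s; Δx = -57·4 + ½·3·4² = -204 cm; v ends -45 cm/s.
14–20 s: v starts -45 cm/s; Δx = -45·6 + ½·6·6² = -162 cm; v ends -9 cm/s.
x(20) = -1 + Σ Δx = -512 cm.

-512 cm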